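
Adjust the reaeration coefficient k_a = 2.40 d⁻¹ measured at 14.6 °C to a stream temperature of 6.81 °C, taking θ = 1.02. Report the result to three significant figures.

k_a(T₂) = k_a(T₁) · θ^(T₂−T₁) = 2.40 × 1.02^(6.81−14.6)
= 2.40 × 1.02^-7.79 = 2.40 × 0.8570 = 2.057 d⁻¹.

k_a ≈ 2.06 d⁻¹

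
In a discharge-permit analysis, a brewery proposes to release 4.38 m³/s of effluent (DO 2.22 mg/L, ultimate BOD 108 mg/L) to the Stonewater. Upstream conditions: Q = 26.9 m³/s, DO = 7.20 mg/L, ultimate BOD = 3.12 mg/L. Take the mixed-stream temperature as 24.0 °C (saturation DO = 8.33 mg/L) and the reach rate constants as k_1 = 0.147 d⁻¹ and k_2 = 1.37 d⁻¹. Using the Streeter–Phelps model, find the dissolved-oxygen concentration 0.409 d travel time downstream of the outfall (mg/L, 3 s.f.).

Mixed DO = (26.9×7.20 + 4.38×2.22)/(26.9+4.38) = 203.4/31.28 = 6.503 mg/L.
Mixed L₀ = (26.9×3.12 + 4.38×108)/(31.28) = 557.0/31.28 = 17.81 mg/L.
Initial deficit D₀ = C_s − DO₀ = 8.33 − 6.503 = 1.827 mg/L.
D(0.409) = [0.147×17.81/(1.37−0.147)](e^(−0.147×0.409) − e^(−1.37×0.409)) + 1.827 e^(−1.37×0.409)
= 2.140 × (0.9416 − 0.5710) + 1.827 × 0.5710 = 1.837 mg/L.
DO = 8.33 − 1.837 = 6.493 mg/L.

DO ≈ 6.49 mg/L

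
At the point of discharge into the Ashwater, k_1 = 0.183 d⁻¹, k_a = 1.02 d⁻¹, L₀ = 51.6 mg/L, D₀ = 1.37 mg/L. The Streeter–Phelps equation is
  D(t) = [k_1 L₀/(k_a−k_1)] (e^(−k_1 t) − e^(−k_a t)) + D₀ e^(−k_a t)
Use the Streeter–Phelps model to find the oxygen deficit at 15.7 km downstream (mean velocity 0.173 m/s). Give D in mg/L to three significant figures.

Travel time t = x/v = 15.7 km / (0.173 m/s) = 15700 m / 0.173 m/s = 90750 s = 1.050 d.
k_1 L₀/(k_a−k_1) = 0.183×51.6/(1.02−0.183) = 9.443/0.8370 = 11.28 mg/L.
e^(−k_1 t) = e^(−0.183×1.050) = 0.8251; e^(−k_a t) = e^(−1.02×1.050) = 0.3425.
D = 11.28 × (0.8251 − 0.3425) + 1.37 × 0.3425 = 5.444 + 0.4693 = 5.914 mg/L.

D ≈ 5.91 mg/L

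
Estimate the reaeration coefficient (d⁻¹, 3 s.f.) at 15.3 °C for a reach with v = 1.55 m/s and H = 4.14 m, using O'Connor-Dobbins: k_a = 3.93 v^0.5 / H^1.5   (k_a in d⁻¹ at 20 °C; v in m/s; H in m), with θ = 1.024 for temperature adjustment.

k_a ≈ 0.520 d⁻¹

k_a(20) = 3.93 × 1.55^0.5 / 4.14^1.5 = 3.93 × 1.245 / 8.424 = 0.5808 d⁻¹.
k_a(15.3) = 0.5808 × 1.024^(15.3−20) = 0.5808 × 0.8945 = 0.5196 d⁻¹.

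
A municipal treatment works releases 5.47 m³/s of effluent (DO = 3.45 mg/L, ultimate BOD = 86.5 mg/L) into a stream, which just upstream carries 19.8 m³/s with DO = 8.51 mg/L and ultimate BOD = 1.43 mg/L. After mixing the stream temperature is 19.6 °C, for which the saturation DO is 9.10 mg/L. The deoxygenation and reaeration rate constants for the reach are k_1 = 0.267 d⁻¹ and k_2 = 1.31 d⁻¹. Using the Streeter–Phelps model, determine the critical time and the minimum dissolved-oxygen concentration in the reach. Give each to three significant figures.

Mixed DO = (19.8×8.51 + 5.47×3.45)/(19.8+5.47) = 187.4/25.27 = 7.415 mg/L.
Mixed L₀ = (19.8×1.43 + 5.47×86.5)/(25.27) = 501.5/25.27 = 19.84 mg/L.
Initial deficit D₀ = C_s − DO₀ = 9.10 − 7.415 = 1.685 mg/L.
t_c = (1/1.043) ln[(1.31/0.267)(1 − 1.685×1.043/(0.267×19.84))] = 0.9588 × ln(3.279) = 1.138 d.
D_c = (0.267/1.31) × 19.84 × e^(−0.267×1.138) = 0.2038 × 19.84 × 0.7379 = 2.984 mg/L.
Minimum DO = 9.10 − 2.984 = 6.116 mg/L.

t_c ≈ 1.14 d; minimum DO ≈ 6.12 mg/L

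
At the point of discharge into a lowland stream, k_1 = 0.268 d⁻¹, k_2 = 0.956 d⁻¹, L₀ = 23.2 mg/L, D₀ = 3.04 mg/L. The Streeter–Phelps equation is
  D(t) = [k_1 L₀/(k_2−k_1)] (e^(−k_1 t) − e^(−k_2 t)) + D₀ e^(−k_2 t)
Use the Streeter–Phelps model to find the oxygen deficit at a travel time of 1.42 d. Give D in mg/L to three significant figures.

D ≈ 4.63 mg/L

k_1 L₀/(k_2−k_1) = 0.268×23.2/(0.956−0.268) = 6.218/0.6880 = 9.037 mg/L.
e^(−k_1 t) = e^(−0.268×1.420) = 0.6835; e^(−k_2 t) = e^(−0.956×1.420) = 0.2573.
D = 9.037 × (0.6835 − 0.2573) + 3.04 × 0.2573 = 3.851 + 0.7822 = 4.634 mg/L.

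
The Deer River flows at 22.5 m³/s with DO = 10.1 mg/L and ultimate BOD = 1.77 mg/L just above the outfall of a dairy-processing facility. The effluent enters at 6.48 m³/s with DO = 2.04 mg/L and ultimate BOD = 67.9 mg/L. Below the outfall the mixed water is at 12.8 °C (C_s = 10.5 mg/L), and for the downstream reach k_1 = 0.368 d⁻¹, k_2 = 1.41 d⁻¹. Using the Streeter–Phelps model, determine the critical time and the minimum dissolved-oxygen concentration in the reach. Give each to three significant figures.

t_c ≈ 0.836 d; minimum DO ≈ 7.32 mg/L

Mixed DO = (22.5×10.1 + 6.48×2.04)/(22.5+6.48) = 240.5/28.98 = 8.298 mg/L.
Mixed L₀ = (22.5×1.77 + 6.48×67.9)/(28.98) = 479.8/28.98 = 16.56 mg/L.
Initial deficit D₀ = C_s − DO₀ = 10.5 − 8.298 = 2.202 mg/L.
t_c = (1/1.042) ln[(1.41/0.368)(1 − 2.202×1.042/(0.368×16.56))] = 0.9597 × ln(2.388) = 0.8356 d.
D_c = (0.368/1.41) × 16.56 × e^(−0.368×0.8356) = 0.2610 × 16.56 × 0.7353 = 3.177 mg/L.
Minimum DO = 10.5 − 3.177 = 7.323 mg/L.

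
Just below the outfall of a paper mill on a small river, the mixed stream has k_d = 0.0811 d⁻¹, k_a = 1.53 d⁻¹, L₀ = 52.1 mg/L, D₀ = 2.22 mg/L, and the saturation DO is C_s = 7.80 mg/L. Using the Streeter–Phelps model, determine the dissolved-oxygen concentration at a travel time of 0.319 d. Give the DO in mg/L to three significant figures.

DO ≈ 5.39 mg/L

k_d L₀/(k_a−k_d) = 0.0811×52.1/(1.53−0.0811) = 4.225/1.449 = 2.916 mg/L.
e^(−k_d t) = e^(−0.0811×0.3190) = 0.9745; e^(−k_a t) = e^(−1.53×0.3190) = 0.6138.
D = 2.916 × (0.9745 − 0.6138) + 2.22 × 0.6138 = 1.052 + 1.363 = 2.414 mg/L.
DO = C_s − D = 7.80 − 2.414 = 5.386 mg/L.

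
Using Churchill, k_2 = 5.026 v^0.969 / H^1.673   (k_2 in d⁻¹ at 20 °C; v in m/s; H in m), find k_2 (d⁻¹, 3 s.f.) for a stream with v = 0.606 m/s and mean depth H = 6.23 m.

k_2 = 5.026 × 0.606^0.969 / 6.23^1.673 = 5.026 × 0.6155 / 21.34 = 0.1450 d⁻¹.

k_2 ≈ 0.145 d⁻¹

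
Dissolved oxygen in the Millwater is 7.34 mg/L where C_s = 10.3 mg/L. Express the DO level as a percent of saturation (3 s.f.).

% saturation = C/C_s × 100 = 7.34/10.3 × 100 = 71.3 %.

71.3 % saturation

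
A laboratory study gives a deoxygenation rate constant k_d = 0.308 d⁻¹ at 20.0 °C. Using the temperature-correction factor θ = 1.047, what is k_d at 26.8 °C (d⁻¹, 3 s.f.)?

k_d ≈ 0.421 d⁻¹

k_d(T₂) = k_d(T₁) · θ^(T₂−T₁) = 0.308 × 1.047^(26.8−20.0)
= 0.308 × 1.047^6.80 = 0.308 × 1.367 = 0.4209 d⁻¹.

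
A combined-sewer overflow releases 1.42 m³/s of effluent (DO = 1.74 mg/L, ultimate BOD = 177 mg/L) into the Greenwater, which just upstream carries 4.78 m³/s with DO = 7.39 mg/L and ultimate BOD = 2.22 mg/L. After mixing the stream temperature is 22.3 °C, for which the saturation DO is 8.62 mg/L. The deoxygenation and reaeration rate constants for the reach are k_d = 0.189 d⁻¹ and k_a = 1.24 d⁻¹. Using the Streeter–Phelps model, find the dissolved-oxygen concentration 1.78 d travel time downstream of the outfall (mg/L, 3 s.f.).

DO ≈ 3.75 mg/L

Mixed DO = (4.78×7.39 + 1.42×1.74)/(4.78+1.42) = 37.79/6.200 = 6.096 mg/L.
Mixed L₀ = (4.78×2.22 + 1.42×177)/(6.200) = 262.0/6.200 = 42.25 mg/L.
Initial deficit D₀ = C_s − DO₀ = 8.62 − 6.096 = 2.524 mg/L.
D(1.78) = [0.189×42.25/(1.24−0.189)](e^(−0.189×1.78) − e^(−1.24×1.78)) + 2.524 e^(−1.24×1.78)
= 7.598 × (0.7143 − 0.1100) + 2.524 × 0.1100 = 4.869 mg/L.
DO = 8.62 − 4.869 = 3.751 mg/L.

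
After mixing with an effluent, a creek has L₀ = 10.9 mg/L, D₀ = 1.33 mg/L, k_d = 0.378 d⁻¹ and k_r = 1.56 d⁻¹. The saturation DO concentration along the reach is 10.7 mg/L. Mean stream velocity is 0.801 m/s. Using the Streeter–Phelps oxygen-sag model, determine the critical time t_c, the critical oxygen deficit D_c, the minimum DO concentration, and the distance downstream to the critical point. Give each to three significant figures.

t_c ≈ 0.793 d; D_c ≈ 1.96 mg/L; min DO ≈ 8.74 mg/L; x_c ≈ 54.9 km

At the critical point dD/dt = 0, so k_d L₀ e^(−k_d t) = k_r D. Substituting D(t) from the Streeter–Phelps equation and solving for t gives
t_c = ln[(k_r/k_d)(1 − D₀(k_r−k_d)/(k_d L₀))] / (k_r−k_d).
Here k_r−k_d = 1.182 d⁻¹ and 1 − D₀(k_r−k_d)/(k_d L₀) = 1 − 1.33×1.182/(0.378×10.9) = 0.6185, so
t_c = ln(4.127 × 0.6185) / 1.182 = 0.9370 / 1.182 = 0.7927 d.
L(t_c) = L₀ e^(−k_d t_c) = 10.9 × 0.7411 = 8.078 mg/L, and at the critical point k_r D_c = k_d L, so D_c = (0.378/1.56) × 8.078 = 1.957 mg/L.
Minimum DO = C_s − D_c = 10.7 − 1.957 = 8.743 mg/L.
x_c = v t_c = 0.801 m/s × 0.7927 d × 86400 s/d = 54860 m ≈ 54.9 km.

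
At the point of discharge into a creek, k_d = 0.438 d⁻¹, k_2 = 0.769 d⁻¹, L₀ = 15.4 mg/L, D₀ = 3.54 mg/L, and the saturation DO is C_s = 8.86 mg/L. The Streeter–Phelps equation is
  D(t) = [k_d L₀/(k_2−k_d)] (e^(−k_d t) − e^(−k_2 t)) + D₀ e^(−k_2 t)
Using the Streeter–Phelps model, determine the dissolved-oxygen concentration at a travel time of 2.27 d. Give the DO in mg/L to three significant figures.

DO ≈ 4.26 mg/L

k_d L₀/(k_2−k_d) = 0.438×15.4/(0.769−0.438) = 6.745/0.3310 = 20.38 mg/L.
e^(−k_d t) = e^(−0.438×2.270) = 0.3700; e^(−k_2 t) = e^(−0.769×2.270) = 0.1745.
D = 20.38 × (0.3700 − 0.1745) + 3.54 × 0.1745 = 3.983 + 0.6179 = 4.601 mg/L.
DO = C_s − D = 8.86 − 4.601 = 4.259 mg/L.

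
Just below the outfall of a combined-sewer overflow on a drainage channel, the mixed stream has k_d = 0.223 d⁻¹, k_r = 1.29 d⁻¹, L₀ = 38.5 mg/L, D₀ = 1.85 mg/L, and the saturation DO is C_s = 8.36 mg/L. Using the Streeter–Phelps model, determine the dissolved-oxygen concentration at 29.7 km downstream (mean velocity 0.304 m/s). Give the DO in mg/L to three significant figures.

DO ≈ 3.55 mg/L

Travel time t = x/v = 29.7 km / (0.304 m/s) = 29700 m / 0.304 m/s = 97700 s = 1.131 d.
k_d L₀/(k_r−k_d) = 0.223×38.5/(1.29−0.223) = 8.585/1.067 = 8.046 mg/L.
e^(−k_d t) = e^(−0.223×1.131) = 0.7771; e^(−k_r t) = e^(−1.29×1.131) = 0.2325.
D = 8.046 × (0.7771 − 0.2325) + 1.85 × 0.2325 = 4.382 + 0.4302 = 4.812 mg/L.
DO = C_s − D = 8.36 − 4.812 = 3.548 mg/L.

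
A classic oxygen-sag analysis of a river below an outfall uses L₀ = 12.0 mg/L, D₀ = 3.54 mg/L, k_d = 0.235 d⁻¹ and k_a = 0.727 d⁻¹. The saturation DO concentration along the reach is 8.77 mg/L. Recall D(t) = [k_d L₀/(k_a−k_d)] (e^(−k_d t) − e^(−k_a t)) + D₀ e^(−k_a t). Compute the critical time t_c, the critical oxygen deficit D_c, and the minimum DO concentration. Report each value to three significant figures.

With k_a/k_d = 3.094 and 1 − D₀(k_a−k_d)/(k_d L₀) = 0.3824,
t_c = ln(3.094 × 0.3824) / (0.727 − 0.235) = ln(1.183) / 0.4920 = 0.1680/0.4920 = 0.3415 d.
L(t_c) = L₀ e^(−k_d t_c) = 12.0 × 0.9229 = 11.07 mg/L, and at the critical point k_a D_c = k_d L, so D_c = (0.235/0.727) × 11.07 = 3.580 mg/L.
Minimum DO = C_s − D_c = 8.77 − 3.580 = 5.190 mg/L.

t_c ≈ 0.341 d; D_c ≈ 3.58 mg/L; min DO ≈ 5.19 mg/L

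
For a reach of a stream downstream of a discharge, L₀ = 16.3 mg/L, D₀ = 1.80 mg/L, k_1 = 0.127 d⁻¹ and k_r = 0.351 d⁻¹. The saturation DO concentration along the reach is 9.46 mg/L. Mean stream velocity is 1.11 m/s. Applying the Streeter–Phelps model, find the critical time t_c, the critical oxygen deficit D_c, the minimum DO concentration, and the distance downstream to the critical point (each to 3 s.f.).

t_c = [1/(k_r−k_1)] ln[(k_r/k_1)(1 − D₀(k_r−k_1)/(k_1 L₀))]
= [1/(0.351−0.127)] ln[(0.351/0.127)(1 − 1.80×0.2240/(0.127×16.3))]
= (1/0.2240) ln[2.764 × 0.8052] = 4.464 × ln(2.225) = 4.464 × 0.8000 = 3.571 d.
D_c = (k_1/k_r) L₀ e^(−k_1 t_c) = (0.127/0.351) × 16.3 × e^(−0.127×3.571) = 0.3618 × 16.3 × 0.6354 = 3.747 mg/L.
Minimum DO = C_s − D_c = 9.46 − 3.747 = 5.713 mg/L.
x_c = v t_c = 1.11 m/s × 3.571 d × 86400 s/d = 342500 m ≈ 343 km.

t_c ≈ 3.57 d; D_c ≈ 3.75 mg/L; min DO ≈ 5.71 mg/L; x_c ≈ 343 km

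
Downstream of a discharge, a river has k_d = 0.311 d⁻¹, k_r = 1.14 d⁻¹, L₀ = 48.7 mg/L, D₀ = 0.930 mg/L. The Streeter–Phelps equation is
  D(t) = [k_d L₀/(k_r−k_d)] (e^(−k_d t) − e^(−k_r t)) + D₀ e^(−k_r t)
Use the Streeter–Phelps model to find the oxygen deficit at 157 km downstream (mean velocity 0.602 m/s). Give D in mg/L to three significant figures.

D ≈ 6.59 mg/L

Travel time t = x/v = 157 km / (0.602 m/s) = 157000 m / 0.602 m/s = 260800 s = 3.018 d.
k_d L₀/(k_r−k_d) = 0.311×48.7/(1.14−0.311) = 15.15/0.8290 = 18.27 mg/L.
e^(−k_d t) = e^(−0.311×3.018) = 0.3911; e^(−k_r t) = e^(−1.14×3.018) = 0.03203.
D = 18.27 × (0.3911 − 0.03203) + 0.930 × 0.03203 = 6.560 + 0.02979 = 6.590 mg/L.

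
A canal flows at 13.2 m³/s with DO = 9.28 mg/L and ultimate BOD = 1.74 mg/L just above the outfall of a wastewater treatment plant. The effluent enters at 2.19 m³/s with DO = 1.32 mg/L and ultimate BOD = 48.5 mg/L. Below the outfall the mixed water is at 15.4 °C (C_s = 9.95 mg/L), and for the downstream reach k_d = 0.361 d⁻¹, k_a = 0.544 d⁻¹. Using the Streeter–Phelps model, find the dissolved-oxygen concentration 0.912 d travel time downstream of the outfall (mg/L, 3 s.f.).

DO ≈ 7.02 mg/L

Mixed DO = (13.2×9.28 + 2.19×1.32)/(13.2+2.19) = 125.4/15.39 = 8.147 mg/L.
Mixed L₀ = (13.2×1.74 + 2.19×48.5)/(15.39) = 129.2/15.39 = 8.394 mg/L.
Initial deficit D₀ = C_s − DO₀ = 9.95 − 8.147 = 1.803 mg/L.
D(0.912) = [0.361×8.394/(0.544−0.361)](e^(−0.361×0.912) − e^(−0.544×0.912)) + 1.803 e^(−0.544×0.912)
= 16.56 × (0.7195 − 0.6089) + 1.803 × 0.6089 = 2.929 mg/L.
DO = 9.95 − 2.929 = 7.021 mg/L.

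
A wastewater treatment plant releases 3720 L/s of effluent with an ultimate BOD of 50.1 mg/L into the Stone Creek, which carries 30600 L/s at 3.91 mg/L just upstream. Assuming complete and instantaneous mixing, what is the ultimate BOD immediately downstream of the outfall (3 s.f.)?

8.92 mg/L

Flow-weighted mixing: C = (Q_r C_r + Q_w C_w)/(Q_r + Q_w)
= (30600×3.91 + 3720×50.1)/(30600 + 3720) = 306000/34320 = 8.917 mg/L.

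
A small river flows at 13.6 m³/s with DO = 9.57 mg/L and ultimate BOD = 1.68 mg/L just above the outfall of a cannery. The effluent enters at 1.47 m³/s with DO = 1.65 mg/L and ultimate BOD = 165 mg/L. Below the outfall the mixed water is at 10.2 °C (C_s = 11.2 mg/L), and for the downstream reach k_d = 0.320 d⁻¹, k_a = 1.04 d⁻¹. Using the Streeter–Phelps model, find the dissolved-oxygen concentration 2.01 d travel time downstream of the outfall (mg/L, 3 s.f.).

DO ≈ 7.76 mg/L

Mixed DO = (13.6×9.57 + 1.47×1.65)/(13.6+1.47) = 132.6/15.07 = 8.797 mg/L.
Mixed L₀ = (13.6×1.68 + 1.47×165)/(15.07) = 265.4/15.07 = 17.61 mg/L.
Initial deficit D₀ = C_s − DO₀ = 11.2 − 8.797 = 2.403 mg/L.
D(2.01) = [0.320×17.61/(1.04−0.320)](e^(−0.320×2.01) − e^(−1.04×2.01)) + 2.403 e^(−1.04×2.01)
= 7.827 × (0.5256 − 0.1236) + 2.403 × 0.1236 = 3.443 mg/L.
DO = 11.2 − 3.443 = 7.757 mg/L.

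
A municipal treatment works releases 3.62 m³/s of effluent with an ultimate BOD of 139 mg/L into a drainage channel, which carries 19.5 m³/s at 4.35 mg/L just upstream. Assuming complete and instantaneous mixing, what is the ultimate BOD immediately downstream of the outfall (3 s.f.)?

25.4 mg/L

Flow-weighted mixing: C = (Q_r C_r + Q_w C_w)/(Q_r + Q_w)
= (19.5×4.35 + 3.62×139)/(19.5 + 3.62) = 588.0/23.12 = 25.43 mg/L.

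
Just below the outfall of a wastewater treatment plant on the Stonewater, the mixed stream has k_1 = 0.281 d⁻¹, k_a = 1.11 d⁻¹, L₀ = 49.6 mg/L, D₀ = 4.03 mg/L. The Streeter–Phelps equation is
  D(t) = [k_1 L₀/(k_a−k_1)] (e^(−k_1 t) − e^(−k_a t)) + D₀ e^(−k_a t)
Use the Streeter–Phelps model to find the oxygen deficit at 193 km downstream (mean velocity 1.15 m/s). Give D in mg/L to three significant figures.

Travel time t = x/v = 193 km / (1.15 m/s) = 193000 m / 1.15 m/s = 167800 s = 1.942 d.
k_1 L₀/(k_a−k_1) = 0.281×49.6/(1.11−0.281) = 13.94/0.8290 = 16.81 mg/L.
e^(−k_1 t) = e^(−0.281×1.942) = 0.5794; e^(−k_a t) = e^(−1.11×1.942) = 0.1158.
D = 16.81 × (0.5794 − 0.1158) + 4.03 × 0.1158 = 7.794 + 0.4666 = 8.261 mg/L.

D ≈ 8.26 mg/L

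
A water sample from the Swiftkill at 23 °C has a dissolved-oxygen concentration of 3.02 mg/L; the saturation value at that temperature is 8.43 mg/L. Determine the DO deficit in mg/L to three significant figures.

D = C_s − C = 8.43 − 3.02 = 5.41 mg/L.

D ≈ 5.41 mg/L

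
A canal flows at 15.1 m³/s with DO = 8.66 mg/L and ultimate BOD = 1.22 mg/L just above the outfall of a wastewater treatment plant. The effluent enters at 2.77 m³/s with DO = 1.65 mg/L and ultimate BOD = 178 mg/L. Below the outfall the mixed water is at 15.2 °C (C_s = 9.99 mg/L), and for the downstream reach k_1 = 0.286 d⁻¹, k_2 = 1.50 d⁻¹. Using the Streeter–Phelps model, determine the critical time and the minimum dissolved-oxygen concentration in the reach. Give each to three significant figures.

t_c ≈ 1.00 d; minimum DO ≈ 5.89 mg/L

Mixed DO = (15.1×8.66 + 2.77×1.65)/(15.1+2.77) = 135.3/17.87 = 7.573 mg/L.
Mixed L₀ = (15.1×1.22 + 2.77×178)/(17.87) = 511.5/17.87 = 28.62 mg/L.
Initial deficit D₀ = C_s − DO₀ = 9.99 − 7.573 = 2.417 mg/L.
t_c = (1/1.214) ln[(1.50/0.286)(1 − 2.417×1.214/(0.286×28.62))] = 0.8237 × ln(3.365) = 0.9996 d.
D_c = (0.286/1.50) × 28.62 × e^(−0.286×0.9996) = 0.1907 × 28.62 × 0.7514 = 4.100 mg/L.
Minimum DO = 9.99 − 4.100 = 5.890 mg/L.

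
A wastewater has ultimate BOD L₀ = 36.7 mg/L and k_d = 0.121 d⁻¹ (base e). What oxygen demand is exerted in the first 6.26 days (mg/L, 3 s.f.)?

y_t = L₀(1 − e^(−k_d t)) = 36.7 × (1 − e^(−0.121×6.26))
= 36.7 × (1 − 0.4689) = 36.7 × 0.5311 = 19.49 mg/L.

y ≈ 19.5 mg/L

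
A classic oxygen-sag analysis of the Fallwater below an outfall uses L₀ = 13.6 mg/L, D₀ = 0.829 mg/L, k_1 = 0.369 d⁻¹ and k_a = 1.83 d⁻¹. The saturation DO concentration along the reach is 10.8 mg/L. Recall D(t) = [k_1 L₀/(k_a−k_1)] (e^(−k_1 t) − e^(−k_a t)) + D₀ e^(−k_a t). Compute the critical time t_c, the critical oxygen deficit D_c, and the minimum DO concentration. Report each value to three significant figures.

With k_a/k_1 = 4.959 and 1 − D₀(k_a−k_1)/(k_1 L₀) = 0.7587,
t_c = ln(4.959 × 0.7587) / (1.83 − 0.369) = ln(3.762) / 1.461 = 1.325/1.461 = 0.9070 d.
L(t_c) = L₀ e^(−k_1 t_c) = 13.6 × 0.7156 = 9.732 mg/L, and at the critical point k_a D_c = k_1 L, so D_c = (0.369/1.83) × 9.732 = 1.962 mg/L.
Minimum DO = C_s − D_c = 10.8 − 1.962 = 8.838 mg/L.

t_c ≈ 0.907 d; D_c ≈ 1.96 mg/L; min DO ≈ 8.84 mg/L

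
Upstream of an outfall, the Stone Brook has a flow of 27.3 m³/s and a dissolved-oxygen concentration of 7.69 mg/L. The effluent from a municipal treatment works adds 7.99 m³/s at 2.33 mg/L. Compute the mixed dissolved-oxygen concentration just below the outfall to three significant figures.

Flow-weighted mixing: C = (Q_r C_r + Q_w C_w)/(Q_r + Q_w)
= (27.3×7.69 + 7.99×2.33)/(27.3 + 7.99) = 228.6/35.29 = 6.476 mg/L.

6.48 mg/L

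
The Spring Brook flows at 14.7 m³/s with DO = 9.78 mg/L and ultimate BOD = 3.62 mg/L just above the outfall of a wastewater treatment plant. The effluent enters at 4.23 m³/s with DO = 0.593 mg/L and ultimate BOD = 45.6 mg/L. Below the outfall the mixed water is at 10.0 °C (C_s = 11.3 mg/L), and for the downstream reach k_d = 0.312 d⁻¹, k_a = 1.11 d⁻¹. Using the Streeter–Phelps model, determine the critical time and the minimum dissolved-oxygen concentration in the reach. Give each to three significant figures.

t_c ≈ 0.0694 d; minimum DO ≈ 7.72 mg/L

Mixed DO = (14.7×9.78 + 4.23×0.593)/(14.7+4.23) = 146.3/18.93 = 7.727 mg/L.
Mixed L₀ = (14.7×3.62 + 4.23×45.6)/(18.93) = 246.1/18.93 = 13.00 mg/L.
Initial deficit D₀ = C_s − DO₀ = 11.3 − 7.727 = 3.573 mg/L.
t_c = (1/0.7980) ln[(1.11/0.312)(1 − 3.573×0.7980/(0.312×13.00))] = 1.253 × ln(1.057) = 0.06940 d.
D_c = (0.312/1.11) × 13.00 × e^(−0.312×0.06940) = 0.2811 × 13.00 × 0.9786 = 3.576 mg/L.
Minimum DO = 11.3 − 3.576 = 7.724 mg/L.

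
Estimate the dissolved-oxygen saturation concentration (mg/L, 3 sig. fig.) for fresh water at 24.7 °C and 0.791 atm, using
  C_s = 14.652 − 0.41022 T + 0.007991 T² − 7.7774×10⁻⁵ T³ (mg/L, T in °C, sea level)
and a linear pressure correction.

C_s ≈ 6.50 mg/L

At sea level: C_s = 14.652 − 0.41022×24.7 + 0.007991×24.7² − 7.7774×10⁻⁵×24.7³ = 8.223 mg/L.
Pressure correction: C_s' = 8.223 × 0.791 = 6.504 mg/L.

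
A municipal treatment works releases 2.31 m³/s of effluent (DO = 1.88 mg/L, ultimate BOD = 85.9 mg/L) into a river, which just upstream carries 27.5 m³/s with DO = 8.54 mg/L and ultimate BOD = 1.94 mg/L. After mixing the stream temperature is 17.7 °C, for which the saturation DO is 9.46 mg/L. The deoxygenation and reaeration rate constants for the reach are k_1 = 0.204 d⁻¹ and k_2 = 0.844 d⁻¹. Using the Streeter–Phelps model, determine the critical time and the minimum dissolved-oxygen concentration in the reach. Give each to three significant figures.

Mixed DO = (27.5×8.54 + 2.31×1.88)/(27.5+2.31) = 239.2/29.81 = 8.024 mg/L.
Mixed L₀ = (27.5×1.94 + 2.31×85.9)/(29.81) = 251.8/29.81 = 8.446 mg/L.
Initial deficit D₀ = C_s − DO₀ = 9.46 − 8.024 = 1.436 mg/L.
t_c = (1/0.6400) ln[(0.844/0.204)(1 − 1.436×0.6400/(0.204×8.446))] = 1.562 × ln(1.930) = 1.028 d.
D_c = (0.204/0.844) × 8.446 × e^(−0.204×1.028) = 0.2417 × 8.446 × 0.8109 = 1.655 mg/L.
Minimum DO = 9.46 − 1.655 = 7.805 mg/L.

t_c ≈ 1.03 d; minimum DO ≈ 7.80 mg/L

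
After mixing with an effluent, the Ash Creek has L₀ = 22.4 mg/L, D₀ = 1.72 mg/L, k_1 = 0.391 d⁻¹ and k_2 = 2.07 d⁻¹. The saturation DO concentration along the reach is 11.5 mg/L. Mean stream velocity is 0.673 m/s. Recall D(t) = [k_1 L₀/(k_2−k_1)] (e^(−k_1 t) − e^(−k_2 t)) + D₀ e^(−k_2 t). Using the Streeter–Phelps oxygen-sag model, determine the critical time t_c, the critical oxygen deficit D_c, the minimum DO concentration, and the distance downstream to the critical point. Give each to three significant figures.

t_c ≈ 0.754 d; D_c ≈ 3.15 mg/L; min DO ≈ 8.35 mg/L; x_c ≈ 43.9 km

At the critical point dD/dt = 0, so k_1 L₀ e^(−k_1 t) = k_2 D. Substituting D(t) from the Streeter–Phelps equation and solving for t gives
t_c = ln[(k_2/k_1)(1 − D₀(k_2−k_1)/(k_1 L₀))] / (k_2−k_1).
Here k_2−k_1 = 1.679 d⁻¹ and 1 − D₀(k_2−k_1)/(k_1 L₀) = 1 − 1.72×1.679/(0.391×22.4) = 0.6703, so
t_c = ln(5.294 × 0.6703) / 1.679 = 1.267 / 1.679 = 0.7543 d.
D_c = (k_1/k_2) L₀ e^(−k_1 t_c) = (0.391/2.07) × 22.4 × e^(−0.391×0.7543) = 0.1889 × 22.4 × 0.7446 = 3.150 mg/L.
Minimum DO = C_s − D_c = 11.5 − 3.150 = 8.350 mg/L.
x_c = v t_c = 0.673 m/s × 0.7543 d × 86400 s/d = 43860 m ≈ 43.9 km.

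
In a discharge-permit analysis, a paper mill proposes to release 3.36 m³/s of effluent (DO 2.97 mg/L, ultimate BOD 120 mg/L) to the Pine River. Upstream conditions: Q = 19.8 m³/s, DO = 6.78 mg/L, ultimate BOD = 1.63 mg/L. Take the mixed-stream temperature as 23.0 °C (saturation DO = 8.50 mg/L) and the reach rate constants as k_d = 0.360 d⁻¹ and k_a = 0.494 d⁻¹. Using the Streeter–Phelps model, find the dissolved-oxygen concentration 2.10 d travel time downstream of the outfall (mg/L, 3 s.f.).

Mixed DO = (19.8×6.78 + 3.36×2.97)/(19.8+3.36) = 144.2/23.16 = 6.227 mg/L.
Mixed L₀ = (19.8×1.63 + 3.36×120)/(23.16) = 435.5/23.16 = 18.80 mg/L.
Initial deficit D₀ = C_s − DO₀ = 8.50 − 6.227 = 2.273 mg/L.
D(2.10) = [0.360×18.80/(0.494−0.360)](e^(−0.360×2.10) − e^(−0.494×2.10)) + 2.273 e^(−0.494×2.10)
= 50.52 × (0.4695 − 0.3544) + 2.273 × 0.3544 = 6.623 mg/L.
DO = 8.50 − 6.623 = 1.877 mg/L.

DO ≈ 1.88 mg/L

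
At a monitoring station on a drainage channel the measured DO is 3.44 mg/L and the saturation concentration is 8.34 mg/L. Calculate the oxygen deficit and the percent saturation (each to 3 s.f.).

D = C_s − C = 8.34 − 3.44 = 4.90 mg/L.
% saturation = 3.44/8.34 × 100 = 41.2 %.

D ≈ 4.90 mg/L; 41.2 % saturation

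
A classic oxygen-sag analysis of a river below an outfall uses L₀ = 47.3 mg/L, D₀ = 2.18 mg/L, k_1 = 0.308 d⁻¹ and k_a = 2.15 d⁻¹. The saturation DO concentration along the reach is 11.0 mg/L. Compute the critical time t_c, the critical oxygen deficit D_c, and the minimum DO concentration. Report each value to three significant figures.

With k_a/k_1 = 6.981 and 1 − D₀(k_a−k_1)/(k_1 L₀) = 0.7244,
t_c = ln(6.981 × 0.7244) / (2.15 − 0.308) = ln(5.056) / 1.842 = 1.621/1.842 = 0.8798 d.
D_c = (k_1/k_a) L₀ e^(−k_1 t_c) = (0.308/2.15) × 47.3 × e^(−0.308×0.8798) = 0.1433 × 47.3 × 0.7626 = 5.168 mg/L.
Minimum DO = C_s − D_c = 11.0 − 5.168 = 5.832 mg/L.

t_c ≈ 0.880 d; D_c ≈ 5.17 mg/L; min DO ≈ 5.83 mg/L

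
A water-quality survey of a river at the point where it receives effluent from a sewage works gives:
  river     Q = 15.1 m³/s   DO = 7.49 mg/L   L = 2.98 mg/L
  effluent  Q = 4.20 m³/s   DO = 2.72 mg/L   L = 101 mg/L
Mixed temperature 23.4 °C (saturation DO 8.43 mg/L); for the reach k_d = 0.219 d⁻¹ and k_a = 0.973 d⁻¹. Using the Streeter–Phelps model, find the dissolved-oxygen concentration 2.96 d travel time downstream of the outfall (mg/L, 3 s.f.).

DO ≈ 5.02 mg/L

Mixed DO = (15.1×7.49 + 4.20×2.72)/(15.1+4.20) = 124.5/19.30 = 6.452 mg/L.
Mixed L₀ = (15.1×2.98 + 4.20×101)/(19.30) = 469.2/19.30 = 24.31 mg/L.
Initial deficit D₀ = C_s − DO₀ = 8.43 − 6.452 = 1.978 mg/L.
D(2.96) = [0.219×24.31/(0.973−0.219)](e^(−0.219×2.96) − e^(−0.973×2.96)) + 1.978 e^(−0.973×2.96)
= 7.061 × (0.5230 − 0.05613) + 1.978 × 0.05613 = 3.407 mg/L.
DO = 8.43 − 3.407 = 5.023 mg/L.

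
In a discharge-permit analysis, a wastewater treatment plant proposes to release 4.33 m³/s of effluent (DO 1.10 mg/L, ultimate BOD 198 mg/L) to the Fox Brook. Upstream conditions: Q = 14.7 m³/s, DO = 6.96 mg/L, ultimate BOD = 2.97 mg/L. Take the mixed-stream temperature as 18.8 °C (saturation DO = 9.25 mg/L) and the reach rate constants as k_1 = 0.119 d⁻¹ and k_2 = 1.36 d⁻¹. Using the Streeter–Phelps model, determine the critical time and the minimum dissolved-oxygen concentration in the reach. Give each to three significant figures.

t_c ≈ 0.674 d; minimum DO ≈ 5.43 mg/L

Mixed DO = (14.7×6.96 + 4.33×1.10)/(14.7+4.33) = 107.1/19.03 = 5.627 mg/L.
Mixed L₀ = (14.7×2.97 + 4.33×198)/(19.03) = 901.0/19.03 = 47.35 mg/L.
Initial deficit D₀ = C_s − DO₀ = 9.25 − 5.627 = 3.623 mg/L.
t_c = (1/1.241) ln[(1.36/0.119)(1 − 3.623×1.241/(0.119×47.35))] = 0.8058 × ln(2.308) = 0.6738 d.
D_c = (0.119/1.36) × 47.35 × e^(−0.119×0.6738) = 0.08750 × 47.35 × 0.9229 = 3.824 mg/L.
Minimum DO = 9.25 − 3.824 = 5.426 mg/L.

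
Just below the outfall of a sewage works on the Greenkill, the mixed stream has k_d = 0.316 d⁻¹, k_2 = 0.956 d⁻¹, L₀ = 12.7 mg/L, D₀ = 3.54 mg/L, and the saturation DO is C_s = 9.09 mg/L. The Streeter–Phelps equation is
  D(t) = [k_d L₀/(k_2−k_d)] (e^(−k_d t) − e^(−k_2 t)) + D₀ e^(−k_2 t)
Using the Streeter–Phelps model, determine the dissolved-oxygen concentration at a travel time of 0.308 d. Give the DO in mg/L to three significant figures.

DO ≈ 5.44 mg/L

k_d L₀/(k_2−k_d) = 0.316×12.7/(0.956−0.316) = 4.013/0.6400 = 6.271 mg/L.
e^(−k_d t) = e^(−0.316×0.3080) = 0.9073; e^(−k_2 t) = e^(−0.956×0.3080) = 0.7449.
D = 6.271 × (0.9073 − 0.7449) + 3.54 × 0.7449 = 1.018 + 2.637 = 3.655 mg/L.
DO = C_s − D = 9.09 − 3.655 = 5.435 mg/L.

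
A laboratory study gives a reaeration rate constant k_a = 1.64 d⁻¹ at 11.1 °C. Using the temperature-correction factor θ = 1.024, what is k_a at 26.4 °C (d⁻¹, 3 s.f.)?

k_a ≈ 2.36 d⁻¹

k_a(T₂) = k_a(T₁) · θ^(T₂−T₁) = 1.64 × 1.024^(26.4−11.1)
= 1.64 × 1.024^15.3 = 1.64 × 1.437 = 2.357 d⁻¹.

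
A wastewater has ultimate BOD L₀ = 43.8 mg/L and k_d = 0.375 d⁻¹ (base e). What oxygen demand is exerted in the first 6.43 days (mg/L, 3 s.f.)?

y_t = L₀(1 − e^(−k_d t)) = 43.8 × (1 − e^(−0.375×6.43))
= 43.8 × (1 − 0.08970) = 43.8 × 0.9103 = 39.87 mg/L.

y ≈ 39.9 mg/L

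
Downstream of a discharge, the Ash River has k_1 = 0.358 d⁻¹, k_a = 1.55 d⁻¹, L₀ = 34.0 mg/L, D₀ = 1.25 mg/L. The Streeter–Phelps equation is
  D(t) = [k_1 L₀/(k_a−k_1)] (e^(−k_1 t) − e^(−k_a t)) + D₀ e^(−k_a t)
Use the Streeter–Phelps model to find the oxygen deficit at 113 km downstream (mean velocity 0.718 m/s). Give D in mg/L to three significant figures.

Travel time t = x/v = 113 km / (0.718 m/s) = 113000 m / 0.718 m/s = 157400 s = 1.822 d.
k_1 L₀/(k_a−k_1) = 0.358×34.0/(1.55−0.358) = 12.17/1.192 = 10.21 mg/L.
e^(−k_1 t) = e^(−0.358×1.822) = 0.5209; e^(−k_a t) = e^(−1.55×1.822) = 0.05940.
D = 10.21 × (0.5209 − 0.05940) + 1.25 × 0.05940 = 4.713 + 0.07425 = 4.787 mg/L.

D ≈ 4.79 mg/L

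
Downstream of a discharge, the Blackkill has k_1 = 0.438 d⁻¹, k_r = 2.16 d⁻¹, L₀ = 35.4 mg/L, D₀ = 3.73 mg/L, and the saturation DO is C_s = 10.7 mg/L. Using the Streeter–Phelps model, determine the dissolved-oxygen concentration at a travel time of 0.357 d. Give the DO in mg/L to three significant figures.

k_1 L₀/(k_r−k_1) = 0.438×35.4/(2.16−0.438) = 15.51/1.722 = 9.004 mg/L.
e^(−k_1 t) = e^(−0.438×0.3570) = 0.8552; e^(−k_r t) = e^(−2.16×0.3570) = 0.4625.
D = 9.004 × (0.8552 − 0.4625) + 3.73 × 0.4625 = 3.536 + 1.725 = 5.262 mg/L.
DO = C_s − D = 10.7 − 5.262 = 5.438 mg/L.

DO ≈ 5.44 mg/L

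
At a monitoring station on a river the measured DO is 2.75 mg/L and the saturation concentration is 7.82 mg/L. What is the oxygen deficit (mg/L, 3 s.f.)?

D ≈ 5.07 mg/L

D = C_s − C = 7.82 − 2.75 = 5.07 mg/L.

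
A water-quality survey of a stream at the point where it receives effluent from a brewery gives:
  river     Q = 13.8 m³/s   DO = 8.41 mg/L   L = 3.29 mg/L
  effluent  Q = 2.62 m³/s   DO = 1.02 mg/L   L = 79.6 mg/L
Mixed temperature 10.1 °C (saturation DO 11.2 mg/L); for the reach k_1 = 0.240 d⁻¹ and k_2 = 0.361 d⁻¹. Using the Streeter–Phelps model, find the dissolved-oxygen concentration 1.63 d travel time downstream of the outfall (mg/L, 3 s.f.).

DO ≈ 5.28 mg/L

Mixed DO = (13.8×8.41 + 2.62×1.02)/(13.8+2.62) = 118.7/16.42 = 7.231 mg/L.
Mixed L₀ = (13.8×3.29 + 2.62×79.6)/(16.42) = 254.0/16.42 = 15.47 mg/L.
Initial deficit D₀ = C_s − DO₀ = 11.2 − 7.231 = 3.969 mg/L.
D(1.63) = [0.240×15.47/(0.361−0.240)](e^(−0.240×1.63) − e^(−0.361×1.63)) + 3.969 e^(−0.361×1.63)
= 30.68 × (0.6762 − 0.5552) + 3.969 × 0.5552 = 5.917 mg/L.
DO = 11.2 − 5.917 = 5.283 mg/L.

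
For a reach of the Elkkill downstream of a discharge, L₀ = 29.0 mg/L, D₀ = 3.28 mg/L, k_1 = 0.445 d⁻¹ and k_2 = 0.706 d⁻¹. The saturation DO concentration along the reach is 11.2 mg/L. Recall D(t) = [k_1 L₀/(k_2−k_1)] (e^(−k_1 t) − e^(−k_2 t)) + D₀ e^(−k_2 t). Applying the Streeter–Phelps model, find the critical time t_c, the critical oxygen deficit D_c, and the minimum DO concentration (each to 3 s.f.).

At the critical point dD/dt = 0, so k_1 L₀ e^(−k_1 t) = k_2 D. Substituting D(t) from the Streeter–Phelps equation and solving for t gives
t_c = ln[(k_2/k_1)(1 − D₀(k_2−k_1)/(k_1 L₀))] / (k_2−k_1).
Here k_2−k_1 = 0.2610 d⁻¹ and 1 − D₀(k_2−k_1)/(k_1 L₀) = 1 − 3.28×0.2610/(0.445×29.0) = 0.9337, so
t_c = ln(1.587 × 0.9337) / 0.2610 = 0.3929 / 0.2610 = 1.505 d.
D_c = (k_1/k_2) L₀ e^(−k_1 t_c) = (0.445/0.706) × 29.0 × e^(−0.445×1.505) = 0.6303 × 29.0 × 0.5118 = 9.355 mg/L.
Minimum DO = C_s − D_c = 11.2 − 9.355 = 1.845 mg/L.

t_c ≈ 1.51 d; D_c ≈ 9.35 mg/L; min DO ≈ 1.85 mg/L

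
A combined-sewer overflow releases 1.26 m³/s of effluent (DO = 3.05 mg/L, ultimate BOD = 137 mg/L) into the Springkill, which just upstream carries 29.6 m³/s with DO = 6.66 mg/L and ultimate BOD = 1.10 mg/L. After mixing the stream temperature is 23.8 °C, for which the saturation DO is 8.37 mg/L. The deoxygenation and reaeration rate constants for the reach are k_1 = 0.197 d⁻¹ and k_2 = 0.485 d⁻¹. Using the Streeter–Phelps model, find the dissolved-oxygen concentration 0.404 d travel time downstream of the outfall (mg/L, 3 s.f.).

DO ≈ 6.38 mg/L

Mixed DO = (29.6×6.66 + 1.26×3.05)/(29.6+1.26) = 201.0/30.86 = 6.513 mg/L.
Mixed L₀ = (29.6×1.10 + 1.26×137)/(30.86) = 205.2/30.86 = 6.649 mg/L.
Initial deficit D₀ = C_s − DO₀ = 8.37 − 6.513 = 1.857 mg/L.
D(0.404) = [0.197×6.649/(0.485−0.197)](e^(−0.197×0.404) − e^(−0.485×0.404)) + 1.857 e^(−0.485×0.404)
= 4.548 × (0.9235 − 0.8221) + 1.857 × 0.8221 = 1.988 mg/L.
DO = 8.37 − 1.988 = 6.382 mg/L.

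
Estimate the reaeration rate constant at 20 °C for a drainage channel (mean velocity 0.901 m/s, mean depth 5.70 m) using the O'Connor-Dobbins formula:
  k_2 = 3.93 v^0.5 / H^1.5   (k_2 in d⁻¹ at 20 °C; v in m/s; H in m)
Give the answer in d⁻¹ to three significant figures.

k_2 ≈ 0.274 d⁻¹

k_2 = 3.93 × 0.901^0.5 / 5.70^1.5 = 3.93 × 0.9492 / 13.61 = 0.2741 d⁻¹.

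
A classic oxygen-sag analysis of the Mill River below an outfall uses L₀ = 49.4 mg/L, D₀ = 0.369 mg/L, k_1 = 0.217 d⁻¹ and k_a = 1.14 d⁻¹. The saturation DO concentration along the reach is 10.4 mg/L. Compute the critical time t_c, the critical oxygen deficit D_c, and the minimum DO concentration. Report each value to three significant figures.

t_c ≈ 1.76 d; D_c ≈ 6.42 mg/L; min DO ≈ 3.98 mg/L

At the critical point dD/dt = 0, so k_1 L₀ e^(−k_1 t) = k_a D. Substituting D(t) from the Streeter–Phelps equation and solving for t gives
t_c = ln[(k_a/k_1)(1 − D₀(k_a−k_1)/(k_1 L₀))] / (k_a−k_1).
Here k_a−k_1 = 0.9230 d⁻¹ and 1 − D₀(k_a−k_1)/(k_1 L₀) = 1 − 0.369×0.9230/(0.217×49.4) = 0.9682, so
t_c = ln(5.253 × 0.9682) / 0.9230 = 1.627 / 0.9230 = 1.762 d.
D_c = (k_1/k_a) L₀ e^(−k_1 t_c) = (0.217/1.14) × 49.4 × e^(−0.217×1.762) = 0.1904 × 49.4 × 0.6822 = 6.415 mg/L.
Minimum DO = C_s − D_c = 10.4 − 6.415 = 3.985 mg/L.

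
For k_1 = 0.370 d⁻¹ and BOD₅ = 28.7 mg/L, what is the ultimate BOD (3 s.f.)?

L₀ ≈ 34.1 mg/L

BOD₅ = L₀(1 − e^(−5k_1)) ⇒ L₀ = BOD₅ / (1 − e^(−5×0.370))
= 28.7 / (1 − 0.1572) = 28.7 / 0.8428 = 34.05 mg/L.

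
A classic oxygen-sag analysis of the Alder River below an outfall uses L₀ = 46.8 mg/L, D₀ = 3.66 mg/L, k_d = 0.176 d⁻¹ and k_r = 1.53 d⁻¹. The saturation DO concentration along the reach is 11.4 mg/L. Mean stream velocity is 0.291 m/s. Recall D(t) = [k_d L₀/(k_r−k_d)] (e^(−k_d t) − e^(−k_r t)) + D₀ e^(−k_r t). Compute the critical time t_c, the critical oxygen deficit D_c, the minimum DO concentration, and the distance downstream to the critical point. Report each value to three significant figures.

t_c = [1/(k_r−k_d)] ln[(k_r/k_d)(1 − D₀(k_r−k_d)/(k_d L₀))]
= [1/(1.53−0.176)] ln[(1.53/0.176)(1 − 3.66×1.354/(0.176×46.8))]
= (1/1.354) ln[8.693 × 0.3984] = 0.7386 × ln(3.463) = 0.7386 × 1.242 = 0.9174 d.
L(t_c) = L₀ e^(−k_d t_c) = 46.8 × 0.8509 = 39.82 mg/L, and at the critical point k_r D_c = k_d L, so D_c = (0.176/1.53) × 39.82 = 4.581 mg/L.
Minimum DO = C_s − D_c = 11.4 − 4.581 = 6.819 mg/L.
x_c = v t_c = 0.291 m/s × 0.9174 d × 86400 s/d = 23060 m ≈ 23.1 km.

t_c ≈ 0.917 d; D_c ≈ 4.58 mg/L; min DO ≈ 6.82 mg/L; x_c ≈ 23.1 km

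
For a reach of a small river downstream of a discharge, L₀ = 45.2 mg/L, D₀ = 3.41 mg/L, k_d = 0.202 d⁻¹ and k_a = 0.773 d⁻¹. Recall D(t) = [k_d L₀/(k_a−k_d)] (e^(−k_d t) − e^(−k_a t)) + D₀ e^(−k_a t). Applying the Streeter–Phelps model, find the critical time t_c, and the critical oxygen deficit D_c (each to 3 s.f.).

At the critical point dD/dt = 0, so k_d L₀ e^(−k_d t) = k_a D. Substituting D(t) from the Streeter–Phelps equation and solving for t gives
t_c = ln[(k_a/k_d)(1 − D₀(k_a−k_d)/(k_d L₀))] / (k_a−k_d).
Here k_a−k_d = 0.5710 d⁻¹ and 1 − D₀(k_a−k_d)/(k_d L₀) = 1 − 3.41×0.5710/(0.202×45.2) = 0.7867, so
t_c = ln(3.827 × 0.7867) / 0.5710 = 1.102 / 0.5710 = 1.930 d.
L(t_c) = L₀ e^(−k_d t_c) = 45.2 × 0.6771 = 30.61 mg/L, and at the critical point k_a D_c = k_d L, so D_c = (0.202/0.773) × 30.61 = 7.998 mg/L.

t_c ≈ 1.93 d; D_c ≈ 8.00 mg/L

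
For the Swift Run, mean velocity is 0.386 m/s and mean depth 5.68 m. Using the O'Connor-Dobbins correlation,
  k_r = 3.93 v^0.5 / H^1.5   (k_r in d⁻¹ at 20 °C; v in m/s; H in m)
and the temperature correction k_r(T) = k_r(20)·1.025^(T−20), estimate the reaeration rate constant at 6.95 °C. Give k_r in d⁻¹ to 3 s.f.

k_r(20) = 3.93 × 0.386^0.5 / 5.68^1.5 = 3.93 × 0.6213 / 13.54 = 0.1804 d⁻¹.
k_r(6.95) = 0.1804 × 1.025^(6.95−20) = 0.1804 × 0.7245 = 0.1307 d⁻¹.

k_r ≈ 0.131 d⁻¹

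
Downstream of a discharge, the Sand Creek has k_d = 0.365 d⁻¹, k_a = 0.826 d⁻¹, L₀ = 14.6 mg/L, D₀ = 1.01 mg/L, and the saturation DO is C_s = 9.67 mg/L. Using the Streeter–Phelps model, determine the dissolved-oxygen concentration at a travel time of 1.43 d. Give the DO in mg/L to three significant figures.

DO ≈ 6.05 mg/L

k_d L₀/(k_a−k_d) = 0.365×14.6/(0.826−0.365) = 5.329/0.4610 = 11.56 mg/L.
e^(−k_d t) = e^(−0.365×1.430) = 0.5934; e^(−k_a t) = e^(−0.826×1.430) = 0.3069.
D = 11.56 × (0.5934 − 0.3069) + 1.01 × 0.3069 = 3.311 + 0.3100 = 3.621 mg/L.
DO = C_s − D = 9.67 − 3.621 = 6.049 mg/L.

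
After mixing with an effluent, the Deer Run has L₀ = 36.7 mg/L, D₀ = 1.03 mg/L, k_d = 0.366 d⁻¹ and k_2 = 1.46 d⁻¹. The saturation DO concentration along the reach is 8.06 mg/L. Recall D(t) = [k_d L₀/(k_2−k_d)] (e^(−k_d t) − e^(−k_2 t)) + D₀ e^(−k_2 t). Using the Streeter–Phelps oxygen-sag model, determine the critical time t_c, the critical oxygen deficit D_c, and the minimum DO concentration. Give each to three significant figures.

With k_2/k_d = 3.989 and 1 − D₀(k_2−k_d)/(k_d L₀) = 0.9161,
t_c = ln(3.989 × 0.9161) / (1.46 − 0.366) = ln(3.654) / 1.094 = 1.296/1.094 = 1.185 d.
D_c = (k_d/k_2) L₀ e^(−k_d t_c) = (0.366/1.46) × 36.7 × e^(−0.366×1.185) = 0.2507 × 36.7 × 0.6482 = 5.964 mg/L.
Minimum DO = C_s − D_c = 8.06 − 5.964 = 2.096 mg/L.

t_c ≈ 1.18 d; D_c ≈ 5.96 mg/L; min DO ≈ 2.10 mg/L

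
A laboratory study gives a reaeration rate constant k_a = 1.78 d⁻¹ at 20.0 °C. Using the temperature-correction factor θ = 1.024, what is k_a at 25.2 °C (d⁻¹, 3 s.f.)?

k_a ≈ 2.01 d⁻¹

k_a(T₂) = k_a(T₁) · θ^(T₂−T₁) = 1.78 × 1.024^(25.2−20.0)
= 1.78 × 1.024^5.20 = 1.78 × 1.131 = 2.014 d⁻¹.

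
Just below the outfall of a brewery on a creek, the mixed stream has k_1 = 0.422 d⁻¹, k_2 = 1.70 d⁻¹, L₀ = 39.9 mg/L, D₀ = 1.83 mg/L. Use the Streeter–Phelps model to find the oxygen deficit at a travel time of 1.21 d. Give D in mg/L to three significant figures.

D ≈ 6.46 mg/L

k_1 L₀/(k_2−k_1) = 0.422×39.9/(1.70−0.422) = 16.84/1.278 = 13.18 mg/L.
e^(−k_1 t) = e^(−0.422×1.210) = 0.6001; e^(−k_2 t) = e^(−1.70×1.210) = 0.1278.
D = 13.18 × (0.6001 − 0.1278) + 1.83 × 0.1278 = 6.222 + 0.2339 = 6.456 mg/L.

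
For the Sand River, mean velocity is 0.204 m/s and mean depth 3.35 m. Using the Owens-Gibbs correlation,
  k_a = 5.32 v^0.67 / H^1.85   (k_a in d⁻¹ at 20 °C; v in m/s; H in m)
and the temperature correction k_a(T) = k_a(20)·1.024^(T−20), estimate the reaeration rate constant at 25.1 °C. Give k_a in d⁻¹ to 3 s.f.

k_a ≈ 0.221 d⁻¹

k_a(20) = 5.32 × 0.204^0.67 / 3.35^1.85 = 5.32 × 0.3447 / 9.361 = 0.1959 d⁻¹.
k_a(25.1) = 0.1959 × 1.024^(25.1−20) = 0.1959 × 1.129 = 0.2211 d⁻¹.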